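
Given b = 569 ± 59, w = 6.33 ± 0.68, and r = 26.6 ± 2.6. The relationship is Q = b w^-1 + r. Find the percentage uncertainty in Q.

11.7%

Let p = b·w^-1 = 89.9. δp/p = √((1·δb/b)² + (-1·δw/w)²) = √(0.0108 + 0.0115) = 0.149, so δp = 13.4.
Q = p + r: δQ = √(δp² + δr²) = √(180 + 6.76) = 13.7
Q = 116, so δQ/Q = 13.7/116 = 0.117.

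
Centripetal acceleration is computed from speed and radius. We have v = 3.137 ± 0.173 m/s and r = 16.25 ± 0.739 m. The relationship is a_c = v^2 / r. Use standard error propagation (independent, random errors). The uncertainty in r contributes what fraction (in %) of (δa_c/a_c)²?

(δa_c/a_c)² = (2·δv/v)² + (-1·δr/r)²
  v term: (2×0.0551)² = 0.0122
  r term: (-1×0.0455)² = 0.00207
Total = 0.0142. Share from r = 0.00207/0.0142 = 0.145.

14.5%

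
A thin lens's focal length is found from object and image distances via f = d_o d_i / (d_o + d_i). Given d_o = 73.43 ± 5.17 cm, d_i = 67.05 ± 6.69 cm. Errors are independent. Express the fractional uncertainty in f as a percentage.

∂f/∂d_o = (d_i/(d_o+d_i))² = 0.228;  ∂f/∂d_i = (d_o/(d_o+d_i))² = 0.273
δf = √((∂f/∂d_o · δd_o)² + (∂f/∂d_i · δd_i)²) = √(1.39 + 3.34) = 2.17 cm
f = 35.05 cm, so δf/f = 2.17/35.05 = 0.0620.

6.20%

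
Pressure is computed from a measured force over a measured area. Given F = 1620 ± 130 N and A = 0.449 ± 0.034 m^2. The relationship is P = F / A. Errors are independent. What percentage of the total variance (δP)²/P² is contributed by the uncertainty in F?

52.9%

(δP/P)² = (1·δF/F)² + (-1·δA/A)²
  F term: (1×0.0802)² = 0.00644
  A term: (-1×0.0757)² = 0.00573
Total = 0.0122. Share from F = 0.00644/0.0122 = 0.529.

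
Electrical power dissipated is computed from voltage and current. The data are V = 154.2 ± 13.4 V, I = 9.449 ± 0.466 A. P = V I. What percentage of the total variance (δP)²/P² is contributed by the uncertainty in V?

(δP/P)² = (1·δV/V)² + (1·δI/I)²
  V term: (1×0.0869)² = 0.00755
  I term: (1×0.0493)² = 0.00243
Total = 0.00998. Share from V = 0.00755/0.00998 = 0.756.

75.6%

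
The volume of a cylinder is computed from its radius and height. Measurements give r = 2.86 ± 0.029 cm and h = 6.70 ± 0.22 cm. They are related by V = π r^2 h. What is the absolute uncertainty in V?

6.64 cm^3

Since V is a product/quotient, work with relative uncertainties:
  (2·δr/r)² = (2×0.0101)² = 0.000411;  (1·δh/h)² = (1×0.0328)² = 0.00108
δV/V = √(0.00149) = 0.0386
V = 172 cm^3, so δV = 0.0386 × 172 = 6.64 cm^3.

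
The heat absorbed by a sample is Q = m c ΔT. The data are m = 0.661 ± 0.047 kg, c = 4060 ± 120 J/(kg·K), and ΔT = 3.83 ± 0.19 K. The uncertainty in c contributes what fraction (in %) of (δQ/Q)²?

10.4%

(δQ/Q)² = (1·δm/m)² + (1·δc/c)² + (1·δΔT/ΔT)²
  m term: (1×0.0711)² = 0.00506
  c term: (1×0.0296)² = 0.000874
  ΔT term: (1×0.0496)² = 0.00246
Total = 0.00839. Share from c = 0.000874/0.00839 = 0.104.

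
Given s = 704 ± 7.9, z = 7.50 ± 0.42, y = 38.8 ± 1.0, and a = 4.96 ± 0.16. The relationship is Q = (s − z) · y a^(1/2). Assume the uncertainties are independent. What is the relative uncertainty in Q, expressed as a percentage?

3.25%

Let u = s − z = 696. δu = √(δs² + δz²) = √(62.4 + 0.176) = 7.91, so δu/u = 0.0114.
Q is then a monomial in u, y, a:
δQ/Q = √((δu/u)² + (1·δy/y)² + (½·δa/a)²) = √(0.000129 + 0.000664 + 0.000260) = 0.0325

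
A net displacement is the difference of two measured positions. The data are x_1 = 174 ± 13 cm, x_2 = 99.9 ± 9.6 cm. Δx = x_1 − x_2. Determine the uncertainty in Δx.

Sums and differences: (δΔx)² = Σ (cᵢ δxᵢ)².
  (δx_1)² = 169;  (δx_2)² = 92.2
δΔx = √(261) = 16.2 cm

16.2 cm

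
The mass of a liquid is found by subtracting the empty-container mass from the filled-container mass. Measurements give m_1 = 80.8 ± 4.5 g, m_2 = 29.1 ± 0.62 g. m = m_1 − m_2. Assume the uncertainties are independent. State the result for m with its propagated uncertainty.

Sums and differences: (δm)² = Σ (cᵢ δxᵢ)².
  (δm_1)² = 20.2;  (δm_2)² = 0.384
δm = √(20.6) = 4.54 g
m = 51.7 g.

51.7 ± 4.54 g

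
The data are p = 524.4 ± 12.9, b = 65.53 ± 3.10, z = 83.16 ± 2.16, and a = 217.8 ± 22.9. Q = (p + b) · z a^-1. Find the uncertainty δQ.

24.9

Let u = p + b = 589.9. δu = √(δp² + δb²) = √(166 + 9.61) = 13.3, so δu/u = 0.0225.
Q is then a monomial in u, z, a:
δQ/Q = √((δu/u)² + (1·δz/z)² + (-1·δa/a)²) = √(0.000506 + 0.000675 + 0.0111) = 0.111
Q = 225.2, so δQ = 0.111 × 225.2 = 24.9.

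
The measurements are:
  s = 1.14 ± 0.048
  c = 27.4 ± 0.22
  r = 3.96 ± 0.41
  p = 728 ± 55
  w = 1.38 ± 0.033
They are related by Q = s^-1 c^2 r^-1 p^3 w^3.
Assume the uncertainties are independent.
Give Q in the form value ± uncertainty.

Each factor contributes (exponent × relative error)² to (δQ/Q)²:
  (-1·δs/s)² = (-1×0.0421)² = 0.00177;  (2·δc/c)² = (2×0.00803)² = 0.000258;  (-1·δr/r)² = (-1×0.104)² = 0.0107;  (3·δp/p)² = (3×0.0755)² = 0.0514;  (3·δw/w)² = (3×0.0239)² = 0.00515
δQ/Q = √(0.0693) = 0.263
Q = 1.69e+11, so δQ = 0.263 × 1.69e+11 = 4.44e+10.

(1.69 ± 0.444) × 10^11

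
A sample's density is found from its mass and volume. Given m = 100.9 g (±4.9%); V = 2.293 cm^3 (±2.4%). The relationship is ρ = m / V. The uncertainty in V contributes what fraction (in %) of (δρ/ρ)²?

19.3%

(δρ/ρ)² = (1·δm/m)² + (-1·δV/V)²
  m term: (1×0.0490)² = 0.00240
  V term: (-1×0.0240)² = 0.000576
Total = 0.00298. Share from V = 0.000576/0.00298 = 0.193.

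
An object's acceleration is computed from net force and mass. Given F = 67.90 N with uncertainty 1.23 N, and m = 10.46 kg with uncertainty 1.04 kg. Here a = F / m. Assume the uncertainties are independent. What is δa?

For a monomial a ∝ F, m^-1, fractional errors add in quadrature:
  (1·δF/F)² = (1×0.0181)² = 0.000328;  (-1·δm/m)² = (-1×0.0994)² = 0.00989
δa/a = √(0.0102) = 0.101
a = 6.491 m/s^2, so δa = 0.101 × 6.491 = 0.656 m/s^2.

0.656 m/s^2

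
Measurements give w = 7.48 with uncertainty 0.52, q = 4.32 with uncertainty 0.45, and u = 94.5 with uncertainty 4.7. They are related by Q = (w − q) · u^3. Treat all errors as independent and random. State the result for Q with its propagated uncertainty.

(2.67 ± 0.704) × 10^6

Let h = w − q = 3.16. δh = √(δw² + δq²) = √(0.270 + 0.203) = 0.688, so δh/h = 0.218.
Q is then a monomial in h, u:
δQ/Q = √((δh/h)² + (3·δu/u)²) = √(0.0474 + 0.0223) = 0.264
Q = 2.67e+06, so δQ = 0.264 × 2.67e+06 = 7.04e+05.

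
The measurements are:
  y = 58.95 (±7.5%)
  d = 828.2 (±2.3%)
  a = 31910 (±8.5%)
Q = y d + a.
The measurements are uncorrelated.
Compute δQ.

Let p = y·d = 48820. δp/p = √((1·δy/y)² + (1·δd/d)²) = √(0.00562 + 0.000529) = 0.0784, so δp = 3830.
Q = p + a: δQ = √(δp² + δa²) = √(1.47e+07 + 7.36e+06) = 4690

4690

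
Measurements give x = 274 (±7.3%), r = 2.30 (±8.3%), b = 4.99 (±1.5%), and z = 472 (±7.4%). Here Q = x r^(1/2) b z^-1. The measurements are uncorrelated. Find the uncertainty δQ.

0.496

For a monomial Q ∝ x, r^(1/2), b, z^-1, fractional errors add in quadrature:
  (1·δx/x)² = (1×0.0730)² = 0.00533;  (½·δr/r)² = (0.5×0.0830)² = 0.00172;  (1·δb/b)² = (1×0.0150)² = 0.000225;  (-1·δz/z)² = (-1×0.0740)² = 0.00548
δQ/Q = √(0.0128) = 0.113
Q = 4.39, so δQ = 0.113 × 4.39 = 0.496.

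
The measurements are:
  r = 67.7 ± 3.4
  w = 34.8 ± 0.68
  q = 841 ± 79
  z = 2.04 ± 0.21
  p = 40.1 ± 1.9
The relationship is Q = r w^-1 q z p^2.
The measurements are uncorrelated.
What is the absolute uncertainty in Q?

9.5e+05

Since Q is a product/quotient, work with relative uncertainties:
  (1·δr/r)² = (1×0.0502)² = 0.00252;  (-1·δw/w)² = (-1×0.0195)² = 0.000382;  (1·δq/q)² = (1×0.0939)² = 0.00882;  (1·δz/z)² = (1×0.103)² = 0.0106;  (2·δp/p)² = (2×0.0474)² = 0.00898
δQ/Q = √(0.0313) = 0.177
Q = 5.37e+06, so δQ = 0.177 × 5.37e+06 = 9.5e+05.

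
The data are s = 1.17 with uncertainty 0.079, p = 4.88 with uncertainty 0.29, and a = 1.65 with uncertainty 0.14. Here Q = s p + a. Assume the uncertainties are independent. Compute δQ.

Let w = s·p = 5.71. δw/w = √((1·δs/s)² + (1·δp/p)²) = √(0.00456 + 0.00353) = 0.0899, so δw = 0.514.
Q = w + a: δQ = √(δw² + δa²) = √(0.264 + 0.0196) = 0.532

0.532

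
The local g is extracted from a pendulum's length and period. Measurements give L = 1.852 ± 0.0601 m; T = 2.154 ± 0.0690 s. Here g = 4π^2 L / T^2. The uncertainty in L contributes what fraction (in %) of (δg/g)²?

20.4%

(δg/g)² = (1·δL/L)² + (-2·δT/T)²
  L term: (1×0.0325)² = 0.00105
  T term: (-2×0.0320)² = 0.00410
Total = 0.00516. Share from L = 0.00105/0.00516 = 0.204.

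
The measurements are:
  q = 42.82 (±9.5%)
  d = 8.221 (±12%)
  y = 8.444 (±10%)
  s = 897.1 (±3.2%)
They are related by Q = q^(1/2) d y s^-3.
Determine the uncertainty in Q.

Each factor contributes (exponent × relative error)² to (δQ/Q)²:
  (½·δq/q)² = (0.5×0.0950)² = 0.00226;  (1·δd/d)² = (1×0.120)² = 0.0144;  (1·δy/y)² = (1×0.100)² = 0.0100;  (-3·δs/s)² = (-3×0.0320)² = 0.00922
δQ/Q = √(0.0359) = 0.189
Q = 6.292e-07, so δQ = 0.189 × 6.292e-07 = 1.19e-07.

1.19e-07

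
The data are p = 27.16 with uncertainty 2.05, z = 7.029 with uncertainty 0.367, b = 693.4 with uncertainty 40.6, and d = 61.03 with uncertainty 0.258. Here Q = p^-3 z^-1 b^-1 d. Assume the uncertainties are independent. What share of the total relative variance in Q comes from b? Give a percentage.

(δQ/Q)² = (-3·δp/p)² + (-1·δz/z)² + (-1·δb/b)² + (1·δd/d)²
  p term: (-3×0.0755)² = 0.0513
  z term: (-1×0.0522)² = 0.00273
  b term: (-1×0.0586)² = 0.00343
  d term: (1×0.00423)² = 1.79e-05
Total = 0.0574. Share from b = 0.00343/0.0574 = 0.0597.

5.97%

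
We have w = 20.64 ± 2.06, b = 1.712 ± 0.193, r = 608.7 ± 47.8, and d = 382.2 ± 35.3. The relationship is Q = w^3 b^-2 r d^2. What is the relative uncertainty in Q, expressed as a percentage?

42.5%

Each factor contributes (exponent × relative error)² to (δQ/Q)²:
  (3·δw/w)² = (3×0.0998)² = 0.0897;  (-2·δb/b)² = (-2×0.113)² = 0.0508;  (1·δr/r)² = (1×0.0785)² = 0.00617;  (2·δd/d)² = (2×0.0924)² = 0.0341
δQ/Q = √(0.181) = 0.425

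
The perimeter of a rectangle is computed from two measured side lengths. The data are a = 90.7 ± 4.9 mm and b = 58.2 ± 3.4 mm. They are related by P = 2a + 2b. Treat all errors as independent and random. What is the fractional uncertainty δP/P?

Absolute uncertainties add in quadrature for a linear combination:
  (2·δa)² = 96.0;  (2·δb)² = 46.2
δP = √(142) = 11.9 mm
P = 298 mm, so δP/P = 11.9/298 = 0.0401.

0.0401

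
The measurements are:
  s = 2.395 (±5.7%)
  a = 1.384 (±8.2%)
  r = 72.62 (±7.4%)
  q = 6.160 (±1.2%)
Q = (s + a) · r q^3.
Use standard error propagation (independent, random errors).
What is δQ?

6080

Let u = s + a = 3.779. δu = √(δs² + δa²) = √(0.0186 + 0.0129) = 0.178, so δu/u = 0.0470.
Q is then a monomial in u, r, q:
δQ/Q = √((δu/u)² + (1·δr/r)² + (3·δq/q)²) = √(0.00221 + 0.00548 + 0.00130) = 0.0948
Q = 64150, so δQ = 0.0948 × 64150 = 6080.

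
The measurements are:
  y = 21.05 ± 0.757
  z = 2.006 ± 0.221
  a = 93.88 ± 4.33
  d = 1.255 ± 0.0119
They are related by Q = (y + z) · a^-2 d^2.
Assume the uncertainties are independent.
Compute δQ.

0.000413

Let u = y + z = 23.06. δu = √(δy² + δz²) = √(0.573 + 0.0488) = 0.789, so δu/u = 0.0342.
Q is then a monomial in u, a, d:
δQ/Q = √((δu/u)² + (-2·δa/a)² + (2·δd/d)²) = √(0.00117 + 0.00851 + 0.000360) = 0.100
Q = 0.004120, so δQ = 0.100 × 0.004120 = 0.000413.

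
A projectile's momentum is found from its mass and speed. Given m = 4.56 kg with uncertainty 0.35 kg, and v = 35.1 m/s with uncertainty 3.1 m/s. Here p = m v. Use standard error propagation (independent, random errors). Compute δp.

Since p is a product/quotient, work with relative uncertainties:
  (1·δm/m)² = (1×0.0768)² = 0.00589;  (1·δv/v)² = (1×0.0883)² = 0.00780
δp/p = √(0.0137) = 0.117
p = 160 kg·m/s, so δp = 0.117 × 160 = 18.7 kg·m/s.

18.7 kg·m/s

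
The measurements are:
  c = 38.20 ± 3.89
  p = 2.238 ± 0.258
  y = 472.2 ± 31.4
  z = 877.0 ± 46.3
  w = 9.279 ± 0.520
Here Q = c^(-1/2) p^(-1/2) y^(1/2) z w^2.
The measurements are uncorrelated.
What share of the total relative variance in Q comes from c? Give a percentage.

11.6%

(δQ/Q)² = (−½·δc/c)² + (−½·δp/p)² + (½·δy/y)² + (1·δz/z)² + (2·δw/w)²
  c term: (-0.5×0.102)² = 0.00259
  p term: (-0.5×0.115)² = 0.00332
  y term: (0.5×0.0665)² = 0.00111
  z term: (1×0.0528)² = 0.00279
  w term: (2×0.0560)² = 0.0126
Total = 0.0224. Share from c = 0.00259/0.0224 = 0.116.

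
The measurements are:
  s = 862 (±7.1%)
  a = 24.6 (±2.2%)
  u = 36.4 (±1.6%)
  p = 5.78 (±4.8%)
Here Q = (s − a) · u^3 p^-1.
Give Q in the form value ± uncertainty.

Let w = s − a = 837. δw = √(δs² + δa²) = √(3750 + 0.293) = 61.2, so δw/w = 0.0731.
Q is then a monomial in w, u, p:
δQ/Q = √((δw/w)² + (3·δu/u)² + (-1·δp/p)²) = √(0.00534 + 0.00230 + 0.00230) = 0.0997
Q = 6.99e+06, so δQ = 0.0997 × 6.99e+06 = 6.97e+05.

(6.99 ± 0.697) × 10^6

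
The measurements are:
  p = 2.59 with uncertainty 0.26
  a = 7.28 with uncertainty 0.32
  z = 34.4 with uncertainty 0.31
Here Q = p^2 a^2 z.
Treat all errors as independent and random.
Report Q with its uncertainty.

For a monomial Q ∝ p^2, a^2, z, fractional errors add in quadrature:
  (2·δp/p)² = (2×0.100)² = 0.0403;  (2·δa/a)² = (2×0.0440)² = 0.00773;  (1·δz/z)² = (1×0.00901)² = 8.12e-05
δQ/Q = √(0.0481) = 0.219
Q = 12200, so δQ = 0.219 × 12200 = 2680.

12200 ± 2680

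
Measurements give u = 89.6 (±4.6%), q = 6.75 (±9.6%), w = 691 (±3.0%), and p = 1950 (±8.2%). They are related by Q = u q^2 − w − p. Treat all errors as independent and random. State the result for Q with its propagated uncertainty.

Let h = u·q^2 = 4080. δh/h = √((1·δu/u)² + (2·δq/q)²) = √(0.00212 + 0.0369) = 0.197, so δh = 806.
Q = h − w − p: δQ = √(δh² + δw² + δp²) = √(6.5e+05 + 430 + 25600) = 822
Q = 1440.

1440 ± 822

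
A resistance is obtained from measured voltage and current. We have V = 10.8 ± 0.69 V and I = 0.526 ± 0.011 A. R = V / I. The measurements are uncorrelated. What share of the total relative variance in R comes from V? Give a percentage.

(δR/R)² = (1·δV/V)² + (-1·δI/I)²
  V term: (1×0.0639)² = 0.00408
  I term: (-1×0.0209)² = 0.000437
Total = 0.00452. Share from V = 0.00408/0.00452 = 0.903.

90.3%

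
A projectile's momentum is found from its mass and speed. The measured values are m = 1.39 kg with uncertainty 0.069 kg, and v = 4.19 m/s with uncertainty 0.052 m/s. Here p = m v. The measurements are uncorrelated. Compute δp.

p is a product of powers, so relative uncertainties combine in quadrature:
  (1·δm/m)² = (1×0.0496)² = 0.00246;  (1·δv/v)² = (1×0.0124)² = 0.000154
δp/p = √(0.00262) = 0.0512
p = 5.82 kg·m/s, so δp = 0.0512 × 5.82 = 0.298 kg·m/s.

0.298 kg·m/s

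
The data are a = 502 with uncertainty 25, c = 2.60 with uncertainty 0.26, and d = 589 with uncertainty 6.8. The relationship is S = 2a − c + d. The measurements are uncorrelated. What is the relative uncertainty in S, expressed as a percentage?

Sums and differences: (δS)² = Σ (cᵢ δxᵢ)².
  (2·δa)² = 2500;  (δc)² = 0.0676;  (δd)² = 46.2
δS = √(2550) = 50.5
S = 1590, so δS/S = 50.5/1590 = 0.0317.

3.17%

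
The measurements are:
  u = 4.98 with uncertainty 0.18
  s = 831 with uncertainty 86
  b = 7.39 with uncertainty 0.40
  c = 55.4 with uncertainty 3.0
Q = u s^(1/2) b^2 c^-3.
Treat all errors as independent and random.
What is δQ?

0.00946

Each factor contributes (exponent × relative error)² to (δQ/Q)²:
  (1·δu/u)² = (1×0.0361)² = 0.00131;  (½·δs/s)² = (0.5×0.103)² = 0.00268;  (2·δb/b)² = (2×0.0541)² = 0.0117;  (-3·δc/c)² = (-3×0.0542)² = 0.0264
δQ/Q = √(0.0421) = 0.205
Q = 0.0461, so δQ = 0.205 × 0.0461 = 0.00946.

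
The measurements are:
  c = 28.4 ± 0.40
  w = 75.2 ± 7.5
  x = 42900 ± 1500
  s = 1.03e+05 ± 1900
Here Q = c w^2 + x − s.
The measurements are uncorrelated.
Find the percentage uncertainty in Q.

32.0%

Let p = c·w^2 = 1.61e+05. δp/p = √((1·δc/c)² + (2·δw/w)²) = √(0.000198 + 0.0398) = 0.200, so δp = 32100.
Q = p + x − s: δQ = √(δp² + δx² + δs²) = √(1.03e+09 + 2.25e+06 + 3.61e+06) = 32200
Q = 1.01e+05, so δQ/Q = 32200/1.01e+05 = 0.320.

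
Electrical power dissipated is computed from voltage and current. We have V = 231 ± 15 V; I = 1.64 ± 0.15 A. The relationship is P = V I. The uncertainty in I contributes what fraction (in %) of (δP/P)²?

66.5%

(δP/P)² = (1·δV/V)² + (1·δI/I)²
  V term: (1×0.0649)² = 0.00422
  I term: (1×0.0915)² = 0.00837
Total = 0.0126. Share from I = 0.00837/0.0126 = 0.665.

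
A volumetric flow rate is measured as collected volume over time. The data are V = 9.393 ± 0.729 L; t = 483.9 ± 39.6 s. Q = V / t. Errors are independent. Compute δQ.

0.00219 L/s

Q is a product of powers, so relative uncertainties combine in quadrature:
  (1·δV/V)² = (1×0.0776)² = 0.00602;  (-1·δt/t)² = (-1×0.0818)² = 0.00670
δQ/Q = √(0.0127) = 0.113
Q = 0.01941 L/s, so δQ = 0.113 × 0.01941 = 0.00219 L/s.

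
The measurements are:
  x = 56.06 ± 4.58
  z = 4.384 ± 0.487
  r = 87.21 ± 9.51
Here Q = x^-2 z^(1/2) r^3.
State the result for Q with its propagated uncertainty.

441.9 ± 163

Relative error in a monomial: (δQ/Q)² = Σ (nᵢ · δxᵢ/xᵢ)².
  (-2·δx/x)² = (-2×0.0817)² = 0.0267;  (½·δz/z)² = (0.5×0.111)² = 0.00309;  (3·δr/r)² = (3×0.109)² = 0.107
δQ/Q = √(0.137) = 0.370
Q = 441.9, so δQ = 0.370 × 441.9 = 163.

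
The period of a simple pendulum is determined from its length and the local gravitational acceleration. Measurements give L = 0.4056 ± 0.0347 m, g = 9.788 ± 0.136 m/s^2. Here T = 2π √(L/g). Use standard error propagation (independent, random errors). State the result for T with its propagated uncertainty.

For a monomial T ∝ L^(1/2), g^(-1/2), fractional errors add in quadrature:
  (½·δL/L)² = (0.5×0.0856)² = 0.00183;  (−½·δg/g)² = (-0.5×0.0139)² = 4.83e-05
δT/T = √(0.00188) = 0.0433
T = 1.279 s, so δT = 0.0433 × 1.279 = 0.0554 s.

1.279 ± 0.0554 s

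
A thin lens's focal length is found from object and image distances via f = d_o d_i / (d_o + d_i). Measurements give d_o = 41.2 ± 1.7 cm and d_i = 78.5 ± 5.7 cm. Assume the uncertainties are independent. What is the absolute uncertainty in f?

0.995 cm

∂f/∂d_o = (d_i/(d_o+d_i))² = 0.430;  ∂f/∂d_i = (d_o/(d_o+d_i))² = 0.118
δf = √((∂f/∂d_o · δd_o)² + (∂f/∂d_i · δd_i)²) = √(0.535 + 0.456) = 0.995 cm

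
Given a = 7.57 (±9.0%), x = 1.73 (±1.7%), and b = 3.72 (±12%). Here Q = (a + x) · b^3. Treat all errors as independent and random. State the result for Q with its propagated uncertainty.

479 ± 176

Let u = a + x = 9.30. δu = √(δa² + δx²) = √(0.464 + 0.000865) = 0.682, so δu/u = 0.0733.
Q is then a monomial in u, b:
δQ/Q = √((δu/u)² + (3·δb/b)²) = √(0.00538 + 0.130) = 0.367
Q = 479, so δQ = 0.367 × 479 = 176.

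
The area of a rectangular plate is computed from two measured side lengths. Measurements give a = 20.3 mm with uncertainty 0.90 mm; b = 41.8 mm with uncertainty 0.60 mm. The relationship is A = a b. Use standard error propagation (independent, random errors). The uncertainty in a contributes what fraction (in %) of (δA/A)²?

90.5%

(δA/A)² = (1·δa/a)² + (1·δb/b)²
  a term: (1×0.0443)² = 0.00197
  b term: (1×0.0144)² = 0.000206
Total = 0.00217. Share from a = 0.00197/0.00217 = 0.905.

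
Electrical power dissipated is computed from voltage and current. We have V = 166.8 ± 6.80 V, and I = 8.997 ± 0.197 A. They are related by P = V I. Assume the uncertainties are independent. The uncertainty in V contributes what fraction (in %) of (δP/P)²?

77.6%

(δP/P)² = (1·δV/V)² + (1·δI/I)²
  V term: (1×0.0408)² = 0.00166
  I term: (1×0.0219)² = 0.000479
Total = 0.00214. Share from V = 0.00166/0.00214 = 0.776.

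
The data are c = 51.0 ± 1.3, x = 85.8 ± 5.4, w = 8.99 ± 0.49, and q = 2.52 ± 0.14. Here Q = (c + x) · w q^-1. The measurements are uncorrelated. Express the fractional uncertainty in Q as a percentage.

8.78%

Let u = c + x = 137. δu = √(δc² + δx²) = √(1.69 + 29.2) = 5.55, so δu/u = 0.0406.
Q is then a monomial in u, w, q:
δQ/Q = √((δu/u)² + (1·δw/w)² + (-1·δq/q)²) = √(0.00165 + 0.00297 + 0.00309) = 0.0878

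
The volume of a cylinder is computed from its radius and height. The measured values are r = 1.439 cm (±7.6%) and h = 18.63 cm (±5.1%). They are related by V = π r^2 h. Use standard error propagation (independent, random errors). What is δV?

19.4 cm^3

For a monomial V ∝ r^2, h, fractional errors add in quadrature:
  (2·δr/r)² = (2×0.0760)² = 0.0231;  (1·δh/h)² = (1×0.0510)² = 0.00260
δV/V = √(0.0257) = 0.160
V = 121.2 cm^3, so δV = 0.160 × 121.2 = 19.4 cm^3.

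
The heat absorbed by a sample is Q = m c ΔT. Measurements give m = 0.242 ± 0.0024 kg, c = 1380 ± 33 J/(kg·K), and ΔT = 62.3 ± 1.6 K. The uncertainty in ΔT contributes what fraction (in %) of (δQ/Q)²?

(δQ/Q)² = (1·δm/m)² + (1·δc/c)² + (1·δΔT/ΔT)²
  m term: (1×0.00992)² = 9.84e-05
  c term: (1×0.0239)² = 0.000572
  ΔT term: (1×0.0257)² = 0.000660
Total = 0.00133. Share from ΔT = 0.000660/0.00133 = 0.496.

49.6%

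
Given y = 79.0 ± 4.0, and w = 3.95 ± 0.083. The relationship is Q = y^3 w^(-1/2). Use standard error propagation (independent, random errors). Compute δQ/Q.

For a monomial Q ∝ y^3, w^(-1/2), fractional errors add in quadrature:
  (3·δy/y)² = (3×0.0506)² = 0.0231;  (−½·δw/w)² = (-0.5×0.0210)² = 0.000110
δQ/Q = √(0.0232) = 0.152

0.152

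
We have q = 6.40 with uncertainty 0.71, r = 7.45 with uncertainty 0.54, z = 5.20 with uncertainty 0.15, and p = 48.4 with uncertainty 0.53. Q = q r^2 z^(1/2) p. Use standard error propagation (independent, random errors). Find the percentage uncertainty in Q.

Q is a product of powers, so relative uncertainties combine in quadrature:
  (1·δq/q)² = (1×0.111)² = 0.0123;  (2·δr/r)² = (2×0.0725)² = 0.0210;  (½·δz/z)² = (0.5×0.0288)² = 0.000208;  (1·δp/p)² = (1×0.0110)² = 0.000120
δQ/Q = √(0.0337) = 0.183

18.3%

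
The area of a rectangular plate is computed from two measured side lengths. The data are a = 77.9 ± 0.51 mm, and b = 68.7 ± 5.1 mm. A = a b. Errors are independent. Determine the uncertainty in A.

399 mm^2

Since A is a product/quotient, work with relative uncertainties:
  (1·δa/a)² = (1×0.00655)² = 4.29e-05;  (1·δb/b)² = (1×0.0742)² = 0.00551
δA/A = √(0.00555) = 0.0745
A = 5350 mm^2, so δA = 0.0745 × 5350 = 399 mm^2.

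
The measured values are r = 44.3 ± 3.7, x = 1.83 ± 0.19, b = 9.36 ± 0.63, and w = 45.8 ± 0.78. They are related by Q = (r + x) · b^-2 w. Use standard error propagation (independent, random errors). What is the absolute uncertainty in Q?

Let u = r + x = 46.1. δu = √(δr² + δx²) = √(13.7 + 0.0361) = 3.70, so δu/u = 0.0803.
Q is then a monomial in u, b, w:
δQ/Q = √((δu/u)² + (-2·δb/b)² + (1·δw/w)²) = √(0.00645 + 0.0181 + 0.000290) = 0.158
Q = 24.1, so δQ = 0.158 × 24.1 = 3.80.

3.80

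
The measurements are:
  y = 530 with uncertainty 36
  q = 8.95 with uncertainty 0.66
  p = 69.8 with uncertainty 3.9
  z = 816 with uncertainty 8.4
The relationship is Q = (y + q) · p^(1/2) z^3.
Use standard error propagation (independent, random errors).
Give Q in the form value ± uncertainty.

(2.45 ± 0.193) × 10^12

Let u = y + q = 539. δu = √(δy² + δq²) = √(1300 + 0.436) = 36.0, so δu/u = 0.0668.
Q is then a monomial in u, p, z:
δQ/Q = √((δu/u)² + (½·δp/p)² + (3·δz/z)²) = √(0.00446 + 0.000780 + 0.000954) = 0.0787
Q = 2.45e+12, so δQ = 0.0787 × 2.45e+12 = 1.93e+11.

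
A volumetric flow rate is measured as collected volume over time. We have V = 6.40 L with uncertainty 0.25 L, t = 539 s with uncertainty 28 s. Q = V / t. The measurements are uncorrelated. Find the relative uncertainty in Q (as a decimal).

0.0650

Q is a product of powers, so relative uncertainties combine in quadrature:
  (1·δV/V)² = (1×0.0391)² = 0.00153;  (-1·δt/t)² = (-1×0.0519)² = 0.00270
δQ/Q = √(0.00422) = 0.0650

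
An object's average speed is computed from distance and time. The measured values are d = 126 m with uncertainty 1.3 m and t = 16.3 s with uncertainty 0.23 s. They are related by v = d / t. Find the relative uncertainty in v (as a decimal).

0.0175

For a monomial v ∝ d, t^-1, fractional errors add in quadrature:
  (1·δd/d)² = (1×0.0103)² = 0.000106;  (-1·δt/t)² = (-1×0.0141)² = 0.000199
δv/v = √(0.000306) = 0.0175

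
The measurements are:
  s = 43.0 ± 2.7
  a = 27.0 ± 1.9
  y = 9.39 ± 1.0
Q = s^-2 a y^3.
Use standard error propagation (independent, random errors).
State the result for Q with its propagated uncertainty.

12.1 ± 4.24

Products/powers → add relative errors in quadrature, weighted by exponent:
  (-2·δs/s)² = (-2×0.0628)² = 0.0158;  (1·δa/a)² = (1×0.0704)² = 0.00495;  (3·δy/y)² = (3×0.106)² = 0.102
δQ/Q = √(0.123) = 0.350
Q = 12.1, so δQ = 0.350 × 12.1 = 4.24.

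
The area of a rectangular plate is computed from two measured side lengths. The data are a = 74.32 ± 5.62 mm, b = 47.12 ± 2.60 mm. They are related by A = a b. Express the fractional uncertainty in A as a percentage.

9.36%

For a monomial A ∝ a, b, fractional errors add in quadrature:
  (1·δa/a)² = (1×0.0756)² = 0.00572;  (1·δb/b)² = (1×0.0552)² = 0.00304
δA/A = √(0.00876) = 0.0936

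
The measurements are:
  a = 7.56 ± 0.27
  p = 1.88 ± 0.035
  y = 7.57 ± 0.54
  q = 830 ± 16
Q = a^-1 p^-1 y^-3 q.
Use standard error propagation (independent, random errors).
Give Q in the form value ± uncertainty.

Since Q is a product/quotient, work with relative uncertainties:
  (-1·δa/a)² = (-1×0.0357)² = 0.00128;  (-1·δp/p)² = (-1×0.0186)² = 0.000347;  (-3·δy/y)² = (-3×0.0713)² = 0.0458;  (1·δq/q)² = (1×0.0193)² = 0.000372
δQ/Q = √(0.0478) = 0.219
Q = 0.135, so δQ = 0.219 × 0.135 = 0.0294.

0.135 ± 0.0294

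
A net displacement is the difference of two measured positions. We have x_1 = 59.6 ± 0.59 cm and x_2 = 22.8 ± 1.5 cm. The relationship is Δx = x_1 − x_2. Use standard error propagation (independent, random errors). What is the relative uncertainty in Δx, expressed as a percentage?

For a sum/difference, combine absolute errors in quadrature:
  (δx_1)² = 0.348;  (δx_2)² = 2.25
δΔx = √(2.60) = 1.61 cm
Δx = 36.8 cm, so δΔx/Δx = 1.61/36.8 = 0.0438.

4.38%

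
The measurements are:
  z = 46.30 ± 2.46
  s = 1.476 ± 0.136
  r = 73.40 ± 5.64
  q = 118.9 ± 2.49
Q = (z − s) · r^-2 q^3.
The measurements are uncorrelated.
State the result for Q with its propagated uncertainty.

13990 ± 2450

Let u = z − s = 44.82. δu = √(δz² + δs²) = √(6.05 + 0.0185) = 2.46, so δu/u = 0.0550.
Q is then a monomial in u, r, q:
δQ/Q = √((δu/u)² + (-2·δr/r)² + (3·δq/q)²) = √(0.00302 + 0.0236 + 0.00395) = 0.175
Q = 13990, so δQ = 0.175 × 13990 = 2450.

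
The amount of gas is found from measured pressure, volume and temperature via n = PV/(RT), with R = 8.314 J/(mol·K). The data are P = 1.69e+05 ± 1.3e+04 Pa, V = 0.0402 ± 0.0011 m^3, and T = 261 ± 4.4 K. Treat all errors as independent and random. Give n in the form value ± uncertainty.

3.13 ± 0.261 mol

Each factor contributes (exponent × relative error)² to (δn/n)²:
  (1·δP/P)² = (1×0.0769)² = 0.00592;  (1·δV/V)² = (1×0.0274)² = 0.000749;  (-1·δT/T)² = (-1×0.0169)² = 0.000284
δn/n = √(0.00695) = 0.0834
n = 3.13 mol, so δn = 0.0834 × 3.13 = 0.261 mol.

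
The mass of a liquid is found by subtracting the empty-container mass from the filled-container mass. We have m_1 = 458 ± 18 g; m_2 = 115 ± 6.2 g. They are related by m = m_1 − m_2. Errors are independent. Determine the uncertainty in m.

19.0 g

Sums and differences: (δm)² = Σ (cᵢ δxᵢ)².
  (δm_1)² = 324;  (δm_2)² = 38.4
δm = √(362) = 19.0 g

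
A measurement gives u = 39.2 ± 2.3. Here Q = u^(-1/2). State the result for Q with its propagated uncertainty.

0.160 ± 0.00469

Q ∝ u^(-1/2), so δQ/Q = |−½| · δu/u = 0.5 × 0.0587 = 0.0293.
Q = 0.160, so δQ = 0.0293 × 0.160 = 0.00469.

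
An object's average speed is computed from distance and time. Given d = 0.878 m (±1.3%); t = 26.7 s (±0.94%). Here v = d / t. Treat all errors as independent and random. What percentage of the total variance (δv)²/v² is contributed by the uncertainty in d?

65.7%

(δv/v)² = (1·δd/d)² + (-1·δt/t)²
  d term: (1×0.0130)² = 0.000169
  t term: (-1×0.00940)² = 8.84e-05
Total = 0.000257. Share from d = 0.000169/0.000257 = 0.657.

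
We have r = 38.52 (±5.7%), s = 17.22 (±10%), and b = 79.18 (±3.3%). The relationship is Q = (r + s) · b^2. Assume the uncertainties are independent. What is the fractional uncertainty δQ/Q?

Let u = r + s = 55.74. δu = √(δr² + δs²) = √(4.82 + 2.97) = 2.79, so δu/u = 0.0501.
Q is then a monomial in u, b:
δQ/Q = √((δu/u)² + (2·δb/b)²) = √(0.00251 + 0.00436) = 0.0828

0.0828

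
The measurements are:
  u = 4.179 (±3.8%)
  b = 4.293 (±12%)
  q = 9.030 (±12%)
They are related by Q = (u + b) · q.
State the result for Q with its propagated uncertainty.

76.50 ± 10.4

Let w = u + b = 8.472. δw = √(δu² + δb²) = √(0.0252 + 0.265) = 0.539, so δw/w = 0.0636.
Q is then a monomial in w, q:
δQ/Q = √((δw/w)² + (1·δq/q)²) = √(0.00405 + 0.0144) = 0.136
Q = 76.50, so δQ = 0.136 × 76.50 = 10.4.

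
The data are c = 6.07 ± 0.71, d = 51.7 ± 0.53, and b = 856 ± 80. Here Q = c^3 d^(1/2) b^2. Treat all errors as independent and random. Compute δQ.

4.69e+08

For a monomial Q ∝ c^3, d^(1/2), b^2, fractional errors add in quadrature:
  (3·δc/c)² = (3×0.117)² = 0.123;  (½·δd/d)² = (0.5×0.0103)² = 2.63e-05;  (2·δb/b)² = (2×0.0935)² = 0.0349
δQ/Q = √(0.158) = 0.398
Q = 1.18e+09, so δQ = 0.398 × 1.18e+09 = 4.69e+08.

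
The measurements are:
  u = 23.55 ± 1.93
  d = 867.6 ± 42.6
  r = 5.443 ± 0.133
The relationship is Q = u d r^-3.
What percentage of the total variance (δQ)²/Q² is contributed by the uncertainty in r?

37.1%

(δQ/Q)² = (1·δu/u)² + (1·δd/d)² + (-3·δr/r)²
  u term: (1×0.0820)² = 0.00672
  d term: (1×0.0491)² = 0.00241
  r term: (-3×0.0244)² = 0.00537
Total = 0.0145. Share from r = 0.00537/0.0145 = 0.371.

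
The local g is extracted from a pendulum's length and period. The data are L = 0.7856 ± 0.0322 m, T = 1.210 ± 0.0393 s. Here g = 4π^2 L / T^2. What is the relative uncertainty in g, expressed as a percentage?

g is a product of powers, so relative uncertainties combine in quadrature:
  (1·δL/L)² = (1×0.0410)² = 0.00168;  (-2·δT/T)² = (-2×0.0325)² = 0.00422
δg/g = √(0.00590) = 0.0768

7.68%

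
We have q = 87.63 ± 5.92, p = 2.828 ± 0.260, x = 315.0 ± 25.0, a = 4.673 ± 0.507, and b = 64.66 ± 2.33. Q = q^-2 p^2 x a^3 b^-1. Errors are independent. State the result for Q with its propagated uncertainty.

Relative error in a monomial: (δQ/Q)² = Σ (nᵢ · δxᵢ/xᵢ)².
  (-2·δq/q)² = (-2×0.0676)² = 0.0183;  (2·δp/p)² = (2×0.0919)² = 0.0338;  (1·δx/x)² = (1×0.0794)² = 0.00630;  (3·δa/a)² = (3×0.108)² = 0.106;  (-1·δb/b)² = (-1×0.0360)² = 0.00130
δQ/Q = √(0.166) = 0.407
Q = 0.5177, so δQ = 0.407 × 0.5177 = 0.211.

0.5177 ± 0.211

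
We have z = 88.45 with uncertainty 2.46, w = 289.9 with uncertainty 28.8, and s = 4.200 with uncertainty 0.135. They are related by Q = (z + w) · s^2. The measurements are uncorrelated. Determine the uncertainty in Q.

Let u = z + w = 378.3. δu = √(δz² + δw²) = √(6.05 + 829) = 28.9, so δu/u = 0.0764.
Q is then a monomial in u, s:
δQ/Q = √((δu/u)² + (2·δs/s)²) = √(0.00584 + 0.00413) = 0.0998
Q = 6674, so δQ = 0.0998 × 6674 = 666.

666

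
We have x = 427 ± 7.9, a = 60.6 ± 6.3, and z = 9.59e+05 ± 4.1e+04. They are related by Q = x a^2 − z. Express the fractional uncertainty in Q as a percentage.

Let p = x·a^2 = 1.57e+06. δp/p = √((1·δx/x)² + (2·δa/a)²) = √(0.000342 + 0.0432) = 0.209, so δp = 3.27e+05.
Q = p − z: δQ = √(δp² + δz²) = √(1.07e+11 + 1.68e+09) = 3.3e+05
Q = 6.09e+05, so δQ/Q = 3.3e+05/6.09e+05 = 0.542.

54.2%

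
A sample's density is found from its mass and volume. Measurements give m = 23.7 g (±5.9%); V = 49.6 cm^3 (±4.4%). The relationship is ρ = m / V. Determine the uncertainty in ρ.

0.0352 g/cm^3

Each factor contributes (exponent × relative error)² to (δρ/ρ)²:
  (1·δm/m)² = (1×0.0590)² = 0.00348;  (-1·δV/V)² = (-1×0.0440)² = 0.00194
δρ/ρ = √(0.00542) = 0.0736
ρ = 0.478 g/cm^3, so δρ = 0.0736 × 0.478 = 0.0352 g/cm^3.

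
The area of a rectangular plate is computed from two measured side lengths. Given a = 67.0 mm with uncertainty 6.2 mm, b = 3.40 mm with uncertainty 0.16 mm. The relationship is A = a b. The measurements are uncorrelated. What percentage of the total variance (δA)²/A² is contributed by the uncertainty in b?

(δA/A)² = (1·δa/a)² + (1·δb/b)²
  a term: (1×0.0925)² = 0.00856
  b term: (1×0.0471)² = 0.00221
Total = 0.0108. Share from b = 0.00221/0.0108 = 0.205.

20.5%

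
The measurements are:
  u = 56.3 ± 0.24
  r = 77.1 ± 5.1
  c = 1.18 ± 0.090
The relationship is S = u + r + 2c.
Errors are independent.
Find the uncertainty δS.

5.11

S is a linear combination, so absolute uncertainties add in quadrature:
  (δu)² = 0.0576;  (δr)² = 26.0;  (2·δc)² = 0.0324
δS = √(26.1) = 5.11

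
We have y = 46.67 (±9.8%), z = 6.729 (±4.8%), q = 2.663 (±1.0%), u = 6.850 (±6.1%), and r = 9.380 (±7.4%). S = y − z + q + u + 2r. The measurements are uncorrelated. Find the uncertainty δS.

For a sum/difference, combine absolute errors in quadrature:
  (δy)² = 20.9;  (δz)² = 0.104;  (δq)² = 0.000709;  (δu)² = 0.175;  (2·δr)² = 1.93
δS = √(23.1) = 4.81

4.81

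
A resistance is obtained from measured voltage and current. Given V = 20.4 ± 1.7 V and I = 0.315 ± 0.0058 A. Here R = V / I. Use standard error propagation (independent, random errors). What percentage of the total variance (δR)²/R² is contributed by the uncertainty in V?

(δR/R)² = (1·δV/V)² + (-1·δI/I)²
  V term: (1×0.0833)² = 0.00694
  I term: (-1×0.0184)² = 0.000339
Total = 0.00728. Share from V = 0.00694/0.00728 = 0.953.

95.3%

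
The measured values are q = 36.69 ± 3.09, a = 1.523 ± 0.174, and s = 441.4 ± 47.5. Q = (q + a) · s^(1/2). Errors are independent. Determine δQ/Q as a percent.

9.72%

Let u = q + a = 38.21. δu = √(δq² + δa²) = √(9.55 + 0.0303) = 3.09, so δu/u = 0.0810.
Q is then a monomial in u, s:
δQ/Q = √((δu/u)² + (½·δs/s)²) = √(0.00656 + 0.00290) = 0.0972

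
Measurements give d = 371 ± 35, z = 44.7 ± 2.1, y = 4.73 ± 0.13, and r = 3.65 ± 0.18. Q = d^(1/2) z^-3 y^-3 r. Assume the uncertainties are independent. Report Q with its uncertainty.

For a monomial Q ∝ d^(1/2), z^-3, y^-3, r, fractional errors add in quadrature:
  (½·δd/d)² = (0.5×0.0943)² = 0.00222;  (-3·δz/z)² = (-3×0.0470)² = 0.0199;  (-3·δy/y)² = (-3×0.0275)² = 0.00680;  (1·δr/r)² = (1×0.0493)² = 0.00243
δQ/Q = √(0.0313) = 0.177
Q = 7.44e-06, so δQ = 0.177 × 7.44e-06 = 1.32e-06.

(7.44 ± 1.32) × 10^-6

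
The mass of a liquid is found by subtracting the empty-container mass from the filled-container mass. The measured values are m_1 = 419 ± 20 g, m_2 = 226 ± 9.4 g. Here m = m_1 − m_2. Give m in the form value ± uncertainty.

193 ± 22.1 g

For a sum/difference, combine absolute errors in quadrature:
  (δm_1)² = 400;  (δm_2)² = 88.4
δm = √(488) = 22.1 g
m = 193 g.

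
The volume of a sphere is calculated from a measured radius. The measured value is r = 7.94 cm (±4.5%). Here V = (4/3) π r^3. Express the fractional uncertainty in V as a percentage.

13.5%

V ∝ r^3, so δV/V = |3| · δr/r = 3 × 0.0450 = 0.135.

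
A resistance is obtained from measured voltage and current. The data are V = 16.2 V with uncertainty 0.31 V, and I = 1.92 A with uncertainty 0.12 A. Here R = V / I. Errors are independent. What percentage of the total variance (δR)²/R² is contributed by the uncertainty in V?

(δR/R)² = (1·δV/V)² + (-1·δI/I)²
  V term: (1×0.0191)² = 0.000366
  I term: (-1×0.0625)² = 0.00391
Total = 0.00427. Share from V = 0.000366/0.00427 = 0.0857.

8.57%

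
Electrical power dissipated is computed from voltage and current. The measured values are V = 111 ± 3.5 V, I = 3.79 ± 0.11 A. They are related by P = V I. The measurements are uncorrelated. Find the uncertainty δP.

Relative error in a monomial: (δP/P)² = Σ (nᵢ · δxᵢ/xᵢ)².
  (1·δV/V)² = (1×0.0315)² = 0.000994;  (1·δI/I)² = (1×0.0290)² = 0.000842
δP/P = √(0.00184) = 0.0429
P = 421 W, so δP = 0.0429 × 421 = 18.0 W.

18.0 W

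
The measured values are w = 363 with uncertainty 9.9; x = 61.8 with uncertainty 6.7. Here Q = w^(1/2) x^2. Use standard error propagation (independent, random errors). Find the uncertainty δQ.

15800

For a monomial Q ∝ w^(1/2), x^2, fractional errors add in quadrature:
  (½·δw/w)² = (0.5×0.0273)² = 0.000186;  (2·δx/x)² = (2×0.108)² = 0.0470
δQ/Q = √(0.0472) = 0.217
Q = 72800, so δQ = 0.217 × 72800 = 15800.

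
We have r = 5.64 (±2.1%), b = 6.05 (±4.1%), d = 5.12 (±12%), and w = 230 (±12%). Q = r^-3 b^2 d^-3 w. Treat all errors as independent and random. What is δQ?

0.138

Relative error in a monomial: (δQ/Q)² = Σ (nᵢ · δxᵢ/xᵢ)².
  (-3·δr/r)² = (-3×0.0210)² = 0.00397;  (2·δb/b)² = (2×0.0410)² = 0.00672;  (-3·δd/d)² = (-3×0.120)² = 0.130;  (1·δw/w)² = (1×0.120)² = 0.0144
δQ/Q = √(0.155) = 0.393
Q = 0.350, so δQ = 0.393 × 0.350 = 0.138.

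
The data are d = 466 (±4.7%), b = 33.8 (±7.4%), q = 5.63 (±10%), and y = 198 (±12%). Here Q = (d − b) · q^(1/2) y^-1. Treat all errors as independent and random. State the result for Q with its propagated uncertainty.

Let u = d − b = 432. δu = √(δd² + δb²) = √(480 + 6.26) = 22.0, so δu/u = 0.0510.
Q is then a monomial in u, q, y:
δQ/Q = √((δu/u)² + (½·δq/q)² + (-1·δy/y)²) = √(0.00260 + 0.00250 + 0.0144) = 0.140
Q = 5.18, so δQ = 0.140 × 5.18 = 0.723.

5.18 ± 0.723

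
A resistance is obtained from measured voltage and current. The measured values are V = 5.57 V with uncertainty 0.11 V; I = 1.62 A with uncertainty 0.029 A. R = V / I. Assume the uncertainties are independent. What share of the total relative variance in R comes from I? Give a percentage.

45.1%

(δR/R)² = (1·δV/V)² + (-1·δI/I)²
  V term: (1×0.0197)² = 0.000390
  I term: (-1×0.0179)² = 0.000320
Total = 0.000710. Share from I = 0.000320/0.000710 = 0.451.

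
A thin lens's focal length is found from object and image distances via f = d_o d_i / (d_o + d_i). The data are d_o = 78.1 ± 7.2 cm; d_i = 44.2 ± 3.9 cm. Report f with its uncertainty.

∂f/∂d_o = (d_i/(d_o+d_i))² = 0.131;  ∂f/∂d_i = (d_o/(d_o+d_i))² = 0.408
δf = √((∂f/∂d_o · δd_o)² + (∂f/∂d_i · δd_i)²) = √(0.884 + 2.53) = 1.85 cm
f = 28.2 cm.

28.2 ± 1.85 cm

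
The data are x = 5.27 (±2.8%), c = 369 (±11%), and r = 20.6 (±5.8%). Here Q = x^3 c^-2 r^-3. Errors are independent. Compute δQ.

3.6e-08

Since Q is a product/quotient, work with relative uncertainties:
  (3·δx/x)² = (3×0.0280)² = 0.00706;  (-2·δc/c)² = (-2×0.110)² = 0.0484;  (-3·δr/r)² = (-3×0.0580)² = 0.0303
δQ/Q = √(0.0857) = 0.293
Q = 1.23e-07, so δQ = 0.293 × 1.23e-07 = 3.6e-08.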